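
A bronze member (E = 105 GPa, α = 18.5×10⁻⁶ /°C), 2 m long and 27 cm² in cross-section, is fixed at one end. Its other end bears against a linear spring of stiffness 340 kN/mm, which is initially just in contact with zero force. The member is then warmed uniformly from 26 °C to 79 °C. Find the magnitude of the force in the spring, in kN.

P ≈ 196 kN

Free thermal expansion: δ_free = αΔT L = 18.5×10⁻⁶ × 53 × 2000 = 1.961 mm.
With a force P in the spring, the elastic change of the member is PL/(AE) and that of the spring is P/k; compatibility requires their sum to equal δ_free.
So P = δ_free / [L/(AE) + 1/k] = 1.961 / [ 2000/(2700×105×10³) + 1/(340×10³) ].
P = 1.961 / 9.996×10⁻⁶ = 196200 N.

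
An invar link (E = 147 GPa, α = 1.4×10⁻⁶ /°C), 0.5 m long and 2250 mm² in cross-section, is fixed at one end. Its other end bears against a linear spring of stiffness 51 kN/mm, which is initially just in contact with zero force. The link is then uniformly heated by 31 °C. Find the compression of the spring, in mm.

Free thermal expansion: δ_free = αΔT L = 1.4×10⁻⁶ × 31 × 500 = 0.0217 mm.
With a force P in the spring, the elastic change of the link is PL/(AE) and that of the spring is P/k; compatibility requires their sum to equal δ_free.
So P = δ_free / [L/(AE) + 1/k] = 0.0217 / [ 500/(2250×147×10³) + 1/(51×10³) ].
P = 0.0217 / 2.112×10⁻⁵ = 1027 N.
Spring compression = P/k = 1027/(51×10³) = 0.02015 mm.

δ ≈ 0.0201 mm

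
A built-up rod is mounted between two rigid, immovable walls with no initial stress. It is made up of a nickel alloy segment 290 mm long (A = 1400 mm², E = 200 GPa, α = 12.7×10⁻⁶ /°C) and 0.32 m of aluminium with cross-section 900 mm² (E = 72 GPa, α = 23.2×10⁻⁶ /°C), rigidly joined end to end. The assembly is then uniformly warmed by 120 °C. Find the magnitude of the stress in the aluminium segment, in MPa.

Free thermal expansion of the whole bar: Σ αᵢΔT Lᵢ = 12.7×10⁻⁶×120×290 + 23.2×10⁻⁶×120×320 = 1.333 mm.
Since the ends are fixed, an axial force P builds up, equal in every segment, with P · Σ Lᵢ/(AᵢEᵢ) = δ_free.
The series flexibility is Σ Lᵢ/(AᵢEᵢ) = 290/(1400×200×10³) + 320/(900×72×10³) = 5.974×10⁻⁶ mm/N.
Hence P = δ_free / Σ(L/AE) = 1.333/5.974×10⁻⁶ = 223.1 kN (compressive).
σ_{aluminium} = P / A = 223100 / 900 = 247.9 MPa.

σ ≈ 248 MPa (compressive)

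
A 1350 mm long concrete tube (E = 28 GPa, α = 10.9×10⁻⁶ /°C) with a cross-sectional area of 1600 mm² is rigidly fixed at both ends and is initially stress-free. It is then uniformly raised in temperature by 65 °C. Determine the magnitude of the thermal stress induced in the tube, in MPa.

Because both ends are immovable the net strain is zero, and the suppressed thermal strain is αΔT = 10.9×10⁻⁶ × 65 = 708.5×10⁻⁶.
σ = EαΔT = 28×10³ × 10.9×10⁻⁶ × 65 = 19.84 MPa (compressive; the tube is trying to expand).

σ ≈ 19.8 MPa (compressive)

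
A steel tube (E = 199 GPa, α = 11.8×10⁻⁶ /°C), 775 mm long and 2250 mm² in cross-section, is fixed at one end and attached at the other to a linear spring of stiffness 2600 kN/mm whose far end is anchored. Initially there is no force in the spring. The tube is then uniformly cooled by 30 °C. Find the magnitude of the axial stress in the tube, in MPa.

σ ≈ 57.6 MPa (tensile)

If the spring were absent the tube would shorten by αΔT L = 11.8×10⁻⁶ × 30 × 775 = 0.2744 mm.
With a force P in the spring, the elastic change of the tube is PL/(AE) and that of the spring is P/k; compatibility requires their sum to equal δ_free.
P [ L/(AE) + 1/k ] = δ_free → P [ 775/(2250×199×10³) + 1/(2600×10³) ] = 0.2744.
P = 0.2744 / 2.115×10⁻⁶ = 129700 N.
σ = P/A = 129700/2250 = 57.64 MPa.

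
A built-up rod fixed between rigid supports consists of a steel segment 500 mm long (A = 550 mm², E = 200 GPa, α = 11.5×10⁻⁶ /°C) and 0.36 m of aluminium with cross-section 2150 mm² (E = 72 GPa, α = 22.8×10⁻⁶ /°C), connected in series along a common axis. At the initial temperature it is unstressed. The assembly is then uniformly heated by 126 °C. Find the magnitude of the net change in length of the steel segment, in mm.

If the supports were absent, the total length change would be Σ αᵢΔT Lᵢ = 11.5×10⁻⁶×126×500 + 22.8×10⁻⁶×126×360 = 1.759 mm.
Since the ends are fixed, an axial force P builds up, equal in every segment, with P · Σ Lᵢ/(AᵢEᵢ) = δ_free.
The series flexibility is Σ Lᵢ/(AᵢEᵢ) = 500/(550×200×10³) + 360/(2150×72×10³) = 6.871×10⁻⁶ mm/N.
So P = 1.759 / 6.871×10⁻⁶ = 256 kN, compressive.
For the steel segment, free thermal change = 11.5×10⁻⁶×126×500 = 0.7245 mm and elastic change from P = 256000×500/(550×200×10³) = 1.163 mm; these oppose, so the net change is 0.439 mm (segment shortens).

|ΔL| ≈ 0.439 mm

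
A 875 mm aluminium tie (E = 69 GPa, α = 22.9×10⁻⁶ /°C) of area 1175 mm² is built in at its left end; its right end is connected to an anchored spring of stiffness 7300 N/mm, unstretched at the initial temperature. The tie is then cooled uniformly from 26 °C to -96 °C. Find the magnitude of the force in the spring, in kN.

P ≈ 16.5 kN

The unrestrained thermal change is αΔT L = 22.9×10⁻⁶ × 122 × 875 = 2.445 mm.
With a force P in the spring, the elastic change of the tie is PL/(AE) and that of the spring is P/k; compatibility requires their sum to equal δ_free.
P [ L/(AE) + 1/k ] = δ_free → P [ 875/(1175×69×10³) + 1/(7300) ] = 2.445.
P = 2.445 / 0.0001478 = 16540 N.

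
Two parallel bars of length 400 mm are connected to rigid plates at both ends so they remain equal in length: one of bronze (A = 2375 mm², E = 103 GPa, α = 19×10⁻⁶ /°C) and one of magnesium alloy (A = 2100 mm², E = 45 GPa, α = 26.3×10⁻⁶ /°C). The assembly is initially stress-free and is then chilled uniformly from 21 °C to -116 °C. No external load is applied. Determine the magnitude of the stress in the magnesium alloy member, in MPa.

Equilibrium of a rigid end plate with no external load gives equal and opposite internal forces ±P in the two members. Since α_{magnesium alloy} > α_{bronze}, cooling drives the magnesium alloy into tension and the bronze into compression.
Setting the final lengths equal and cancelling L: (α₁ − α₂)ΔT = P/(A₁E₁) + P/(A₂E₂).
|α₁ − α₂|·ΔT = 7.3×10⁻⁶ × 137 = 0.001.
1/(A₁E₁) + 1/(A₂E₂) = 1/(2375×103×10³) + 1/(2100×45×10³) = 1.467×10⁻⁸ N⁻¹.
So P = 0.001 / 1.467×10⁻⁸ = 68.17 kN.
σ_{magnesium alloy} = P/A₂ = 68170/2100 = 32.46 MPa, tensile.

σ ≈ 32.5 MPa (tensile)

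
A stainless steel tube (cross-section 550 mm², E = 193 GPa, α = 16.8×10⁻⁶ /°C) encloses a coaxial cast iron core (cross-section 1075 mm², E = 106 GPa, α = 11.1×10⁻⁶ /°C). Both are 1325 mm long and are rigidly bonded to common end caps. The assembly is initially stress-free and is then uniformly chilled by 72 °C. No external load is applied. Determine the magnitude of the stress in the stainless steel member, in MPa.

σ ≈ 41 MPa (tensile)

The stainless steel has the larger α, so on cooling it would change length more than the cast iron if both were free. The rigid plates force a common final length, so the stainless steel is put into tension and the cast iron into compression, with equal and opposite forces P (no external load).
Equating the net (thermal + elastic) strains gives |α₁ − α₂|·ΔT = P·[1/(A₁E₁) + 1/(A₂E₂)].
|α₁ − α₂|·ΔT = 5.7×10⁻⁶ × 72 = 0.0004104.
1/(A₁E₁) + 1/(A₂E₂) = 1/(550×193×10³) + 1/(1075×106×10³) = 1.82×10⁻⁸ N⁻¹.
So P = 0.0004104 / 1.82×10⁻⁸ = 22.55 kN.
σ_{stainless steel} = P/A₁ = 22550/550 = 41.01 MPa, tensile.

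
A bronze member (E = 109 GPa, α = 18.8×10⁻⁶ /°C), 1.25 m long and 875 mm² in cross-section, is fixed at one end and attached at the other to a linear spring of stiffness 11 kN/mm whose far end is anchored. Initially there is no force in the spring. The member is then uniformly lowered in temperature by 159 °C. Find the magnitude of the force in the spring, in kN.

P ≈ 35.9 kN

Free thermal contraction: δ_free = αΔT L = 18.8×10⁻⁶ × 159 × 1250 = 3.736 mm.
With a force P in the spring, the elastic change of the member is PL/(AE) and that of the spring is P/k; compatibility requires their sum to equal δ_free.
P [ L/(AE) + 1/k ] = δ_free → P [ 1250/(875×109×10³) + 1/(11×10³) ] = 3.736.
P = 3.736 / 0.000104 = 35920 N.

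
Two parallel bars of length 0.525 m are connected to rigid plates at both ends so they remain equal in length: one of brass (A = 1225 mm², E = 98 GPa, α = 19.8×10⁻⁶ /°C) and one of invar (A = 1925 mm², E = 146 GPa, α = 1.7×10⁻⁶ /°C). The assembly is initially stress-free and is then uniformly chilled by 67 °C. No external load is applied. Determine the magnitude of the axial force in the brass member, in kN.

Equilibrium of a rigid end plate with no external load gives equal and opposite internal forces ±P in the two members. Since α_{brass} > α_{invar}, cooling drives the brass into tension and the invar into compression.
Setting the final lengths equal and cancelling L: (α₁ − α₂)ΔT = P/(A₁E₁) + P/(A₂E₂).
|α₁ − α₂|·ΔT = 18.1×10⁻⁶ × 67 = 0.001213.
1/(A₁E₁) + 1/(A₂E₂) = 1/(1225×98×10³) + 1/(1925×146×10³) = 1.189×10⁻⁸ N⁻¹.
P = 0.001213 / 1.189×10⁻⁸ = 102000 N = 102 kN.

P ≈ 102 kN (tensile in the brass)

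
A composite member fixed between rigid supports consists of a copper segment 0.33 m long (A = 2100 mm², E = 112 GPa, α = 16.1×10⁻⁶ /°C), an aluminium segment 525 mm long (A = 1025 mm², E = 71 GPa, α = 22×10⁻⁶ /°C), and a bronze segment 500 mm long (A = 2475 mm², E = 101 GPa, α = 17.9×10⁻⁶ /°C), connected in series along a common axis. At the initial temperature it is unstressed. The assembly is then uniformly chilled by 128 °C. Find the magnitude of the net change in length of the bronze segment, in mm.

If the supports were absent, the total length change would be Σ αᵢΔT Lᵢ = 16.1×10⁻⁶×128×330 + 22×10⁻⁶×128×525 + 17.9×10⁻⁶×128×500 = 3.304 mm.
The rigid supports impose zero overall length change; the single axial force P common to all segments must satisfy P Σ Lᵢ/(AᵢEᵢ) = δ_free.
Σ Lᵢ/(AᵢEᵢ) = 330/(2100×112×10³) + 525/(1025×71×10³) + 500/(2475×101×10³) = 1.062×10⁻⁵ mm/N.
P = 3.304 / 1.062×10⁻⁵ = 311200 N = 311.2 kN, tensile.
For the bronze segment, free thermal change = 17.9×10⁻⁶×128×500 = 1.146 mm and elastic change from P = 311200×500/(2475×101×10³) = 0.6225 mm; these oppose, so the net change is 0.523 mm (segment shortens).

|ΔL| ≈ 0.523 mm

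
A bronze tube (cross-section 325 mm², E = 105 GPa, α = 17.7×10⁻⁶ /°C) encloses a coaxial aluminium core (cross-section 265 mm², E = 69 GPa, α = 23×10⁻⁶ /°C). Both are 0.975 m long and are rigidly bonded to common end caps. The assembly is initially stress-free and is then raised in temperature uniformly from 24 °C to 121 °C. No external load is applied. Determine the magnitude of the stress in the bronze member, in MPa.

Both members must finish at the same length. With the larger α, the aluminium tends to over-expand; the plates restrain it, putting the aluminium in compression and the bronze in tension. With no external load the two internal forces are equal and opposite, magnitude P.
Equating the net (thermal + elastic) strains gives |α₁ − α₂|·ΔT = P·[1/(A₁E₁) + 1/(A₂E₂)].
|α₁ − α₂|·ΔT = 5.3×10⁻⁶ × 97 = 0.0005141.
1/(A₁E₁) + 1/(A₂E₂) = 1/(325×105×10³) + 1/(265×69×10³) = 8.399×10⁻⁸ N⁻¹.
So P = 0.0005141 / 8.399×10⁻⁸ = 6.121 kN.
σ_{bronze} = P/A₁ = 6121/325 = 18.83 MPa, tensile.

σ ≈ 18.8 MPa (tensile)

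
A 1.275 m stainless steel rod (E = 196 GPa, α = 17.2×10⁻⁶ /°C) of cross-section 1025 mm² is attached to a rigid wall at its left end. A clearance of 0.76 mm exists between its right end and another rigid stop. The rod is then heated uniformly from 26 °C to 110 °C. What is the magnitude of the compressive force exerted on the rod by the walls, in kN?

P ≈ 171 kN

Free thermal elongation = αΔT L = 17.2×10⁻⁶ × 84 × 1275 = 1.842 mm.
The gap closes (δ_free > 0.76 mm) and the wall then resists a further 1.842 − 0.76 = 1.082 mm of expansion.
So σ = E(δ_free − g)/L = 196×10³ × 1.082/1275 = 166.3 MPa.
Force on the wall = σA = 166.3 × 1025 mm² = 170.5 kN.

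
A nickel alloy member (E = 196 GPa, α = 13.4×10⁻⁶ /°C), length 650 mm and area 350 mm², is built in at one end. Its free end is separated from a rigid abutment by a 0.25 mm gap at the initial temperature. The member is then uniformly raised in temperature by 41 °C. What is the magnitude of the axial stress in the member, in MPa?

If the wall were absent the member would grow by αΔT L = 13.4×10⁻⁶ × 41 × 650 = 0.3571 mm.
This exceeds the 0.25 mm gap, so the wall pushes back. The portion of expansion that must be recovered elastically is δ_free − gap = 0.3571 − 0.25 = 0.1071 mm.
That suppressed elongation corresponds to σ = E·Δ/L = 196×10³ × 0.1071/650 = 32.3 MPa.

σ ≈ 32.3 MPa (compressive)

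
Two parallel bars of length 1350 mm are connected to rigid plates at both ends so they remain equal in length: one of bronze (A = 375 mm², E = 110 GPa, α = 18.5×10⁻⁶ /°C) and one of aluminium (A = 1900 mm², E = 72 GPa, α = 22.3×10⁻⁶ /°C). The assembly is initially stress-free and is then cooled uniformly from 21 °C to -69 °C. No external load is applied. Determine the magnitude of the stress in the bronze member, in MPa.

Both members must finish at the same length. With the larger α, the aluminium tends to over-contract; the plates restrain it, putting the aluminium in tension and the bronze in compression. With no external load the two internal forces are equal and opposite, magnitude P.
Compatibility of the two members (thermal + elastic change equal): (α₁ − α₂)ΔT = P·[1/(A₁E₁) + 1/(A₂E₂)].
|α₁ − α₂|·ΔT = 3.8×10⁻⁶ × 90 = 0.000342.
1/(A₁E₁) + 1/(A₂E₂) = 1/(375×110×10³) + 1/(1900×72×10³) = 3.155×10⁻⁸ N⁻¹.
P = 0.000342 / 3.155×10⁻⁸ = 10840 N = 10.84 kN.
σ_{bronze} = P/A₁ = 10840/375 = 28.9 MPa, compressive.

σ ≈ 28.9 MPa (compressive)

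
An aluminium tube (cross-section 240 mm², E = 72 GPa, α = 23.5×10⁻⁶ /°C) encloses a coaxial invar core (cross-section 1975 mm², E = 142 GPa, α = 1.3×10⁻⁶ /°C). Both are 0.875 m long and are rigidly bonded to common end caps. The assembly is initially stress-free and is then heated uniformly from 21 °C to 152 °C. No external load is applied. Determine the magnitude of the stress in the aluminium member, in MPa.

σ ≈ 197 MPa (compressive)

Both members must finish at the same length. With the larger α, the aluminium tends to over-expand; the plates restrain it, putting the aluminium in compression and the invar in tension. With no external load the two internal forces are equal and opposite, magnitude P.
Compatibility of the two members (thermal + elastic change equal): (α₁ − α₂)ΔT = P·[1/(A₁E₁) + 1/(A₂E₂)].
|α₁ − α₂|·ΔT = 22.2×10⁻⁶ × 131 = 0.002908.
1/(A₁E₁) + 1/(A₂E₂) = 1/(240×72×10³) + 1/(1975×142×10³) = 6.144×10⁻⁸ N⁻¹.
So P = 0.002908 / 6.144×10⁻⁸ = 47.34 kN.
σ_{aluminium} = P/A₁ = 47340/240 = 197.2 MPa, compressive.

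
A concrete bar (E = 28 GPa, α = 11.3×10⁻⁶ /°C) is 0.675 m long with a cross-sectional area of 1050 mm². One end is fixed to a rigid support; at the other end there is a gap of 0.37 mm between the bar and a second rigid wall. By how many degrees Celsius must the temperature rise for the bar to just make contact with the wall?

Contact occurs when the free expansion equals the gap: αΔT L = 0.37 mm.
So ΔT = g/(αL) = 0.37/(11.3×10⁻⁶ × 675) = 48.51 °C.

ΔT ≈ 48.5 °C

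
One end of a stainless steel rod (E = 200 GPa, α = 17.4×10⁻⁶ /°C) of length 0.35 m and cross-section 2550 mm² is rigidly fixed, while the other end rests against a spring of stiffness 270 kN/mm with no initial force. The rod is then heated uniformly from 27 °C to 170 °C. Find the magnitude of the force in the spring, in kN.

If the spring were absent the rod would lengthen by αΔT L = 17.4×10⁻⁶ × 143 × 350 = 0.8709 mm.
With a force P in the spring, the elastic change of the rod is PL/(AE) and that of the spring is P/k; compatibility requires their sum to equal δ_free.
P [ L/(AE) + 1/k ] = δ_free → P [ 350/(2550×200×10³) + 1/(270×10³) ] = 0.8709.
P = 0.8709 / 4.39×10⁻⁶ = 198400 N.

P ≈ 198 kN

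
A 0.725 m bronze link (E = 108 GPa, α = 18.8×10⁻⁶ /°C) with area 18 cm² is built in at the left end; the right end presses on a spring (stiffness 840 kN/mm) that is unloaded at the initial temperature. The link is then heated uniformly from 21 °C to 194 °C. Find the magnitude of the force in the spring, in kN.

The unrestrained thermal change is αΔT L = 18.8×10⁻⁶ × 173 × 725 = 2.358 mm.
Let P be the compressive force at the spring. The link shortens elastically by PL/(AE) and the spring compresses by P/k; together these equal δ_free.
So P = δ_free / [L/(AE) + 1/k] = 2.358 / [ 725/(1800×108×10³) + 1/(840×10³) ].
P = 2.358 / 4.92×10⁻⁶ = 479300 N.

P ≈ 479 kN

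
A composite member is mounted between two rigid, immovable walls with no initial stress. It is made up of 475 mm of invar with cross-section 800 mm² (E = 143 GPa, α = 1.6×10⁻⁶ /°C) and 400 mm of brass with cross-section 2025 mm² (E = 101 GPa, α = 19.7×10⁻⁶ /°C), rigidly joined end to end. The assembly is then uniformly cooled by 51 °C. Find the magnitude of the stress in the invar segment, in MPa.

If the supports were absent, the total length change would be Σ αᵢΔT Lᵢ = 1.6×10⁻⁶×51×475 + 19.7×10⁻⁶×51×400 = 0.4406 mm.
The rigid supports impose zero overall length change; the single axial force P common to all segments must satisfy P Σ Lᵢ/(AᵢEᵢ) = δ_free.
Σ Lᵢ/(AᵢEᵢ) = 475/(800×143×10³) + 400/(2025×101×10³) = 6.108×10⁻⁶ mm/N.
Hence P = δ_free / Σ(L/AE) = 0.4406/6.108×10⁻⁶ = 72.14 kN (tensile).
σ_{invar} = P / A = 72140 / 800 = 90.18 MPa.

σ ≈ 90.2 MPa (tensile)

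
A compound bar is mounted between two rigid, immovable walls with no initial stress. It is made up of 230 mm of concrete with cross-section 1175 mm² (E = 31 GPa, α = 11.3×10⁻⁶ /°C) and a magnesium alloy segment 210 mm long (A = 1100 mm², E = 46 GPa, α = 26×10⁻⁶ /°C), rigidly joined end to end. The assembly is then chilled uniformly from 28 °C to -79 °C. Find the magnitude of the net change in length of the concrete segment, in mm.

If the supports were absent, the total length change would be Σ αᵢΔT Lᵢ = 11.3×10⁻⁶×107×230 + 26×10⁻⁶×107×210 = 0.8623 mm.
The walls prevent any net length change, so an axial force P (same in every segment) develops. Compatibility: P · Σ Lᵢ/(AᵢEᵢ) = δ_free.
Σ Lᵢ/(AᵢEᵢ) = 230/(1175×31×10³) + 210/(1100×46×10³) = 1.046×10⁻⁵ mm/N.
So P = 0.8623 / 1.046×10⁻⁵ = 82.4 kN, tensile.
For the concrete segment, free thermal change = 11.3×10⁻⁶×107×230 = 0.2781 mm and elastic change from P = 82400×230/(1175×31×10³) = 0.5203 mm; these oppose, so the net change is 0.242 mm (segment lengthens).

|ΔL| ≈ 0.242 mm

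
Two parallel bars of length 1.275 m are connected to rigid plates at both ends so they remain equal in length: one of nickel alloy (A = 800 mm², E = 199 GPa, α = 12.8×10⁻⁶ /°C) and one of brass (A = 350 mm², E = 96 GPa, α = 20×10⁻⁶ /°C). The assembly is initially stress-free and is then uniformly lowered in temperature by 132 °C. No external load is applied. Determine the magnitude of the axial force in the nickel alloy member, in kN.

The brass has the larger α, so on cooling it would change length more than the nickel alloy if both were free. The rigid plates force a common final length, so the brass is put into tension and the nickel alloy into compression, with equal and opposite forces P (no external load).
Equating the net (thermal + elastic) strains gives |α₁ − α₂|·ΔT = P·[1/(A₁E₁) + 1/(A₂E₂)].
|α₁ − α₂|·ΔT = 7.2×10⁻⁶ × 132 = 0.0009504.
1/(A₁E₁) + 1/(A₂E₂) = 1/(800×199×10³) + 1/(350×96×10³) = 3.604×10⁻⁸ N⁻¹.
P = 0.0009504 / 3.604×10⁻⁸ = 26370 N = 26.37 kN.

P ≈ 26.4 kN (compressive in the nickel alloy)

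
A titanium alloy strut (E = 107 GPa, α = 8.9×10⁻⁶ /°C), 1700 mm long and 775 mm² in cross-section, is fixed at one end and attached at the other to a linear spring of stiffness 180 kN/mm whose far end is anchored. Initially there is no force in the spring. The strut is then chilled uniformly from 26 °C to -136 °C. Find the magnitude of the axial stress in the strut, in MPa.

σ ≈ 121 MPa (tensile)

The unrestrained thermal change is αΔT L = 8.9×10⁻⁶ × 162 × 1700 = 2.451 mm.
Let P be the tensile force in the spring. The strut extends elastically by PL/(AE) and the spring stretches by P/k; together these equal δ_free.
So P = δ_free / [L/(AE) + 1/k] = 2.451 / [ 1700/(775×107×10³) + 1/(180×10³) ].
P = 2.451 / 2.606×10⁻⁵ = 94070 N.
σ = P/A = 94070/775 = 121.4 MPa.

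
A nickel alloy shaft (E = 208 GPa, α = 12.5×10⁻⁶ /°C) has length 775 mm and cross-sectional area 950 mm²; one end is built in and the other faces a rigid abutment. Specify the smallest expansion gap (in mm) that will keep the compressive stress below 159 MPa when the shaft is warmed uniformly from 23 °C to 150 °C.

With no wall the shaft would lengthen by αΔT L = 12.5×10⁻⁶ × 127 × 775 = 1.23 mm.
At the allowable stress the elastic shortening the wall may impose is σL/E = 159 × 775 / (208×10³) = 0.5924 mm.
The gap must absorb the remainder: g_min = 1.23 − 0.5924 = 0.6379 mm.

g ≈ 0.638 mm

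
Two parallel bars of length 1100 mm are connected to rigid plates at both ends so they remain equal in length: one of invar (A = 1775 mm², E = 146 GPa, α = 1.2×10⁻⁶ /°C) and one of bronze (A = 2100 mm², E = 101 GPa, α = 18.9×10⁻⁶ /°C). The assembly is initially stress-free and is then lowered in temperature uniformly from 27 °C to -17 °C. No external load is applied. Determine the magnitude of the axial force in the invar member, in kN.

P ≈ 90.8 kN (compressive in the invar)

The bronze has the larger α, so on cooling it would change length more than the invar if both were free. The rigid plates force a common final length, so the bronze is put into tension and the invar into compression, with equal and opposite forces P (no external load).
Equating the net (thermal + elastic) strains gives |α₁ − α₂|·ΔT = P·[1/(A₁E₁) + 1/(A₂E₂)].
|α₁ − α₂|·ΔT = 17.7×10⁻⁶ × 44 = 0.0007788.
1/(A₁E₁) + 1/(A₂E₂) = 1/(1775×146×10³) + 1/(2100×101×10³) = 8.574×10⁻⁹ N⁻¹.
P = 0.0007788 / 8.574×10⁻⁹ = 90840 N = 90.84 kN.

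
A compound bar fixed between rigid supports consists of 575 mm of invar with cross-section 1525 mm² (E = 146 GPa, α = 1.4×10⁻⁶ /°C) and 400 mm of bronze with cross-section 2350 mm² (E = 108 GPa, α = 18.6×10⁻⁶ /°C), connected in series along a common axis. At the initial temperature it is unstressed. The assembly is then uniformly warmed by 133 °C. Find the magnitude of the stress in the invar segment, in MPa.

Free thermal expansion of the whole bar: Σ αᵢΔT Lᵢ = 1.4×10⁻⁶×133×575 + 18.6×10⁻⁶×133×400 = 1.097 mm.
The walls prevent any net length change, so an axial force P (same in every segment) develops. Compatibility: P · Σ Lᵢ/(AᵢEᵢ) = δ_free.
Σ Lᵢ/(AᵢEᵢ) = 575/(1525×146×10³) + 400/(2350×108×10³) = 4.159×10⁻⁶ mm/N.
So P = 1.097 / 4.159×10⁻⁶ = 263.7 kN, compressive.
σ_{invar} = P / A = 263700 / 1525 = 172.9 MPa.

σ ≈ 173 MPa (compressive)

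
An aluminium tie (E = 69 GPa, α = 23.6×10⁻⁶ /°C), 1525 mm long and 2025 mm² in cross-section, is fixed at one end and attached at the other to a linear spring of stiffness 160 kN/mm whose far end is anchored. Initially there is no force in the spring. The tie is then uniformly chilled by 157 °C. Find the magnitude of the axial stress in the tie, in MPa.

σ ≈ 163 MPa (tensile)

If the spring were absent the tie would shorten by αΔT L = 23.6×10⁻⁶ × 157 × 1525 = 5.65 mm.
Let P be the tensile force in the spring. The tie extends elastically by PL/(AE) and the spring stretches by P/k; together these equal δ_free.
P [ L/(AE) + 1/k ] = δ_free → P [ 1525/(2025×69×10³) + 1/(160×10³) ] = 5.65.
P = 5.65 / 1.716×10⁻⁵ = 329200 N.
σ = P/A = 329200/2025 = 162.6 MPa.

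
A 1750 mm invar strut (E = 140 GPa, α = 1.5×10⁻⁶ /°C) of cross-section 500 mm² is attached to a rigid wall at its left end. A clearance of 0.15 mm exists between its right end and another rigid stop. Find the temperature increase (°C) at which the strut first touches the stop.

The gap closes when αΔT L = 0.15 mm, since the strut is still unstressed at that instant.
ΔT = 0.15 / (1.5×10⁻⁶ × 1750) = 57.14 °C.

ΔT ≈ 57.1 °C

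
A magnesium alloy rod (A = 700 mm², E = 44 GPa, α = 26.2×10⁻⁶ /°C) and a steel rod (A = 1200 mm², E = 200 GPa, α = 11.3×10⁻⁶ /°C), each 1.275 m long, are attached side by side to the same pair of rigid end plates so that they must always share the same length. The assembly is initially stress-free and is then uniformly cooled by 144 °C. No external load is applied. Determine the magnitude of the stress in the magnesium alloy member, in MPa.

Both members must finish at the same length. With the larger α, the magnesium alloy tends to over-contract; the plates restrain it, putting the magnesium alloy in tension and the steel in compression. With no external load the two internal forces are equal and opposite, magnitude P.
Compatibility of the two members (thermal + elastic change equal): (α₁ − α₂)ΔT = P·[1/(A₁E₁) + 1/(A₂E₂)].
|α₁ − α₂|·ΔT = 14.9×10⁻⁶ × 144 = 0.002146.
1/(A₁E₁) + 1/(A₂E₂) = 1/(700×44×10³) + 1/(1200×200×10³) = 3.663×10⁻⁸ N⁻¹.
P = 0.002146 / 3.663×10⁻⁸ = 58570 N = 58.57 kN.
σ_{magnesium alloy} = P/A₁ = 58570/700 = 83.67 MPa, tensile.

σ ≈ 83.7 MPa (tensile)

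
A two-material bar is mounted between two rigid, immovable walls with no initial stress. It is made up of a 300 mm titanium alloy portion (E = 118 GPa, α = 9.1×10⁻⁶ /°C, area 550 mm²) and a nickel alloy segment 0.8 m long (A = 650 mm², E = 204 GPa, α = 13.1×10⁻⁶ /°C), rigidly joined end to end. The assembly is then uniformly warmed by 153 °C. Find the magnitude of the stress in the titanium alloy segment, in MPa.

σ ≈ 345 MPa (compressive)

With the walls removed the bar would change length by δ_free = Σ αᵢΔT Lᵢ = 9.1×10⁻⁶×153×300 + 13.1×10⁻⁶×153×800 = 2.021 mm.
The walls prevent any net length change, so an axial force P (same in every segment) develops. Compatibility: P · Σ Lᵢ/(AᵢEᵢ) = δ_free.
The series flexibility is Σ Lᵢ/(AᵢEᵢ) = 300/(550×118×10³) + 800/(650×204×10³) = 1.066×10⁻⁵ mm/N.
Hence P = δ_free / Σ(L/AE) = 2.021/1.066×10⁻⁵ = 189.7 kN (compressive).
σ_{titanium alloy} = P / A = 189700 / 550 = 344.9 MPa.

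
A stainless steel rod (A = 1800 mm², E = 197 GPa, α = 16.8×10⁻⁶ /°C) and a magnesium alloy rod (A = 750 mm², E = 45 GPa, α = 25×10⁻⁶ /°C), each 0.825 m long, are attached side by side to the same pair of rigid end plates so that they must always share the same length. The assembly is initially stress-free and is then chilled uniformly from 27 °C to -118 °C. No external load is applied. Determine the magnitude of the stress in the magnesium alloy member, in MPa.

Both members must finish at the same length. With the larger α, the magnesium alloy tends to over-contract; the plates restrain it, putting the magnesium alloy in tension and the stainless steel in compression. With no external load the two internal forces are equal and opposite, magnitude P.
Setting the final lengths equal and cancelling L: (α₁ − α₂)ΔT = P/(A₁E₁) + P/(A₂E₂).
|α₁ − α₂|·ΔT = 8.2×10⁻⁶ × 145 = 0.001189.
1/(A₁E₁) + 1/(A₂E₂) = 1/(1800×197×10³) + 1/(750×45×10³) = 3.245×10⁻⁸ N⁻¹.
So P = 0.001189 / 3.245×10⁻⁸ = 36.64 kN.
σ_{magnesium alloy} = P/A₂ = 36640/750 = 48.86 MPa, tensile.

σ ≈ 48.9 MPa (tensile)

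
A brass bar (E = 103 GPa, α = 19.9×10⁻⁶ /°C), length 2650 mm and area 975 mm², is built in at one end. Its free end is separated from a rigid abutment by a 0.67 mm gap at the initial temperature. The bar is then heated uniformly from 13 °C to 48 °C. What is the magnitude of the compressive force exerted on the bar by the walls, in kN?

Free thermal elongation = αΔT L = 19.9×10⁻⁶ × 35 × 2650 = 1.846 mm.
The gap closes (δ_free > 0.67 mm) and the wall then resists a further 1.846 − 0.67 = 1.176 mm of expansion.
Compatibility: PL/(AE) = 1.176 mm, so σ = P/A = E × (1.176/2650) = 45.7 MPa.
Force on the wall = σA = 45.7 × 975 mm² = 44.56 kN.

P ≈ 44.6 kN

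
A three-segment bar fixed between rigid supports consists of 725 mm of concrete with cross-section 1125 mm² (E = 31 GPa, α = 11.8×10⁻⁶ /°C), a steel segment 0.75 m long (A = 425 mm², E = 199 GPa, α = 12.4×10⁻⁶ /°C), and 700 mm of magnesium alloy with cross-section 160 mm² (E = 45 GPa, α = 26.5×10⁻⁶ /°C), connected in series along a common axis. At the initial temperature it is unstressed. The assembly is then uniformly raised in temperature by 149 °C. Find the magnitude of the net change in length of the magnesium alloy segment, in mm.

Free thermal expansion of the whole bar: Σ αᵢΔT Lᵢ = 11.8×10⁻⁶×149×725 + 12.4×10⁻⁶×149×750 + 26.5×10⁻⁶×149×700 = 5.424 mm.
The walls prevent any net length change, so an axial force P (same in every segment) develops. Compatibility: P · Σ Lᵢ/(AᵢEᵢ) = δ_free.
Σ Lᵢ/(AᵢEᵢ) = 725/(1125×31×10³) + 750/(425×199×10³) + 700/(160×45×10³) = 0.0001269 mm/N.
Hence P = δ_free / Σ(L/AE) = 5.424/0.0001269 = 42.75 kN (compressive).
For the magnesium alloy segment, free thermal change = 26.5×10⁻⁶×149×700 = 2.764 mm and elastic change from P = 42750×700/(160×45×10³) = 4.156 mm; these oppose, so the net change is 1.39 mm (segment shortens).

|ΔL| ≈ 1.39 mm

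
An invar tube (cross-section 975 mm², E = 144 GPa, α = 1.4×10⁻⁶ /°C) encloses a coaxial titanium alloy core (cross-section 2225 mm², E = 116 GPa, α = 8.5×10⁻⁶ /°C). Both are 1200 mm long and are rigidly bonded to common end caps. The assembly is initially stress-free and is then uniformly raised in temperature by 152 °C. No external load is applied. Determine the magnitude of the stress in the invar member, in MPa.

Both members must finish at the same length. With the larger α, the titanium alloy tends to over-expand; the plates restrain it, putting the titanium alloy in compression and the invar in tension. With no external load the two internal forces are equal and opposite, magnitude P.
Compatibility of the two members (thermal + elastic change equal): (α₁ − α₂)ΔT = P·[1/(A₁E₁) + 1/(A₂E₂)].
|α₁ − α₂|·ΔT = 7.1×10⁻⁶ × 152 = 0.001079.
1/(A₁E₁) + 1/(A₂E₂) = 1/(975×144×10³) + 1/(2225×116×10³) = 1.1×10⁻⁸ N⁻¹.
So P = 0.001079 / 1.1×10⁻⁸ = 98.14 kN.
σ_{invar} = P/A₁ = 98140/975 = 100.7 MPa, tensile.

σ ≈ 101 MPa (tensile)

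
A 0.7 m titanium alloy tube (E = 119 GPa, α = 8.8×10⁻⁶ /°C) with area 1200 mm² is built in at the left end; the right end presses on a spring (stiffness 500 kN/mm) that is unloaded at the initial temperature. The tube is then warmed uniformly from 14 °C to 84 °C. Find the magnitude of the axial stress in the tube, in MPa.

If the spring were absent the tube would lengthen by αΔT L = 8.8×10⁻⁶ × 70 × 700 = 0.4312 mm.
Let P be the compressive force at the spring. The tube shortens elastically by PL/(AE) and the spring compresses by P/k; together these equal δ_free.
P [ L/(AE) + 1/k ] = δ_free → P [ 700/(1200×119×10³) + 1/(500×10³) ] = 0.4312.
P = 0.4312 / 6.902×10⁻⁶ = 62480 N.
σ = P/A = 62480/1200 = 52.06 MPa.

σ ≈ 52.1 MPa (compressive)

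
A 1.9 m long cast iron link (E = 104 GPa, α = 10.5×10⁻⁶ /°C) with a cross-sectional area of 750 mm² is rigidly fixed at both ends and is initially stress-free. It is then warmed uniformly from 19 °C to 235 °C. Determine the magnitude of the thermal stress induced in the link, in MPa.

σ ≈ 236 MPa (compressive)

With length fixed, the mechanical strain must cancel the thermal strain αΔT = 10.5×10⁻⁶ × 216 = 2268×10⁻⁶.
Hence σ = E·αΔT = 104×10³ × 2268×10⁻⁶ = 235.9 MPa, compressive.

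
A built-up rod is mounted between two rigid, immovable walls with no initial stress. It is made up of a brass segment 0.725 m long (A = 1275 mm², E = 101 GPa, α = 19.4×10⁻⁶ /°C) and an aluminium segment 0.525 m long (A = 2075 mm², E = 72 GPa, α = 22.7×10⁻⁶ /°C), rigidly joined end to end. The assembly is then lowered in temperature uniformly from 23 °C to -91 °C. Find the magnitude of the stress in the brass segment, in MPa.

Free thermal contraction of the whole bar: Σ αᵢΔT Lᵢ = 19.4×10⁻⁶×114×725 + 22.7×10⁻⁶×114×525 = 2.962 mm.
The rigid supports impose zero overall length change; the single axial force P common to all segments must satisfy P Σ Lᵢ/(AᵢEᵢ) = δ_free.
Σ Lᵢ/(AᵢEᵢ) = 725/(1275×101×10³) + 525/(2075×72×10³) = 9.144×10⁻⁶ mm/N.
P = 2.962 / 9.144×10⁻⁶ = 323900 N = 323.9 kN, tensile.
σ_{brass} = P / A = 323900 / 1275 = 254.1 MPa.

σ ≈ 254 MPa (tensile)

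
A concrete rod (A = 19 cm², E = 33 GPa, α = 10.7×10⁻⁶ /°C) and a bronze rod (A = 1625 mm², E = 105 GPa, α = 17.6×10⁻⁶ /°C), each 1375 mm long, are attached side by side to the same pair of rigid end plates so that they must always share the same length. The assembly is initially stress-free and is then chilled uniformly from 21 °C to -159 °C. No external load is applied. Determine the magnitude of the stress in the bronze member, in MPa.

Both members must finish at the same length. With the larger α, the bronze tends to over-contract; the plates restrain it, putting the bronze in tension and the concrete in compression. With no external load the two internal forces are equal and opposite, magnitude P.
Setting the final lengths equal and cancelling L: (α₁ − α₂)ΔT = P/(A₁E₁) + P/(A₂E₂).
|α₁ − α₂|·ΔT = 6.9×10⁻⁶ × 180 = 0.001242.
1/(A₁E₁) + 1/(A₂E₂) = 1/(1900×33×10³) + 1/(1625×105×10³) = 2.181×10⁻⁸ N⁻¹.
So P = 0.001242 / 2.181×10⁻⁸ = 56.95 kN.
σ_{bronze} = P/A₂ = 56950/1625 = 35.04 MPa, tensile.

σ ≈ 35 MPa (tensile)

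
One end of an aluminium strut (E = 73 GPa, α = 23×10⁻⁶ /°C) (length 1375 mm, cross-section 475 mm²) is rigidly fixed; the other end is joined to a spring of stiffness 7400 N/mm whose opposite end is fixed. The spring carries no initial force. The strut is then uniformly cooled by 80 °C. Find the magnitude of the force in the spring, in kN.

P ≈ 14.5 kN

Free thermal contraction: δ_free = αΔT L = 23×10⁻⁶ × 80 × 1375 = 2.53 mm.
With a force P in the spring, the elastic change of the strut is PL/(AE) and that of the spring is P/k; compatibility requires their sum to equal δ_free.
P [ L/(AE) + 1/k ] = δ_free → P [ 1375/(475×73×10³) + 1/(7400) ] = 2.53.
P = 2.53 / 0.0001748 = 14470 N.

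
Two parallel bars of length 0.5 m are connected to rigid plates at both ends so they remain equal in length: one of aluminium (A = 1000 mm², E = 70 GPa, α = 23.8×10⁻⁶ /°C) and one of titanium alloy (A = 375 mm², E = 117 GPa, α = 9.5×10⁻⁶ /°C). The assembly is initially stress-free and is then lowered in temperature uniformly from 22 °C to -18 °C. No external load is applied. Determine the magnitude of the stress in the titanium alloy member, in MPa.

Equilibrium of a rigid end plate with no external load gives equal and opposite internal forces ±P in the two members. Since α_{aluminium} > α_{titanium alloy}, cooling drives the aluminium into tension and the titanium alloy into compression.
Equating the net (thermal + elastic) strains gives |α₁ − α₂|·ΔT = P·[1/(A₁E₁) + 1/(A₂E₂)].
|α₁ − α₂|·ΔT = 14.3×10⁻⁶ × 40 = 0.000572.
1/(A₁E₁) + 1/(A₂E₂) = 1/(1000×70×10³) + 1/(375×117×10³) = 3.708×10⁻⁸ N⁻¹.
So P = 0.000572 / 3.708×10⁻⁸ = 15.43 kN.
σ_{titanium alloy} = P/A₂ = 15430/375 = 41.14 MPa, compressive.

σ ≈ 41.1 MPa (compressive)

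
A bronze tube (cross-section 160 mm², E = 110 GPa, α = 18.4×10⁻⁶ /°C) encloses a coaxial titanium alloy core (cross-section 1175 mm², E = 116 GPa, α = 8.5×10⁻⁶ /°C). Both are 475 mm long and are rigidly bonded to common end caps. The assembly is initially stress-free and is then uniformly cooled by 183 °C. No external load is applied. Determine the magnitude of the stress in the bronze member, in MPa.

σ ≈ 176 MPa (tensile)

The bronze has the larger α, so on cooling it would change length more than the titanium alloy if both were free. The rigid plates force a common final length, so the bronze is put into tension and the titanium alloy into compression, with equal and opposite forces P (no external load).
Equating the net (thermal + elastic) strains gives |α₁ − α₂|·ΔT = P·[1/(A₁E₁) + 1/(A₂E₂)].
|α₁ − α₂|·ΔT = 9.9×10⁻⁶ × 183 = 0.001812.
1/(A₁E₁) + 1/(A₂E₂) = 1/(160×110×10³) + 1/(1175×116×10³) = 6.415×10⁻⁸ N⁻¹.
So P = 0.001812 / 6.415×10⁻⁸ = 28.24 kN.
σ_{bronze} = P/A₁ = 28240/160 = 176.5 MPa, tensile.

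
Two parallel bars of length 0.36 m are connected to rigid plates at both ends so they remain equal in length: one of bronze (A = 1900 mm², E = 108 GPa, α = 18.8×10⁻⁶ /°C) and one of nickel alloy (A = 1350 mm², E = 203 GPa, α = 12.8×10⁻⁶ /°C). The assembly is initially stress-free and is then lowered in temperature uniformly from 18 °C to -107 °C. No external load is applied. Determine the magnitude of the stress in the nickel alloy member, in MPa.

σ ≈ 65.2 MPa (compressive)

Both members must finish at the same length. With the larger α, the bronze tends to over-contract; the plates restrain it, putting the bronze in tension and the nickel alloy in compression. With no external load the two internal forces are equal and opposite, magnitude P.
Equating the net (thermal + elastic) strains gives |α₁ − α₂|·ΔT = P·[1/(A₁E₁) + 1/(A₂E₂)].
|α₁ − α₂|·ΔT = 6×10⁻⁶ × 125 = 0.00075.
1/(A₁E₁) + 1/(A₂E₂) = 1/(1900×108×10³) + 1/(1350×203×10³) = 8.522×10⁻⁹ N⁻¹.
P = 0.00075 / 8.522×10⁻⁹ = 88000 N = 88 kN.
σ_{nickel alloy} = P/A₂ = 88000/1350 = 65.19 MPa, compressive.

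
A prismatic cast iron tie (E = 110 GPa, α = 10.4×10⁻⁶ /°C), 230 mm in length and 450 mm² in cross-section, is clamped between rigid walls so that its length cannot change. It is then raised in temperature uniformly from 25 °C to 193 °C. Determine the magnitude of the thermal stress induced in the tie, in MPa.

With length fixed, the mechanical strain must cancel the thermal strain αΔT = 10.4×10⁻⁶ × 168 = 1747.2×10⁻⁶.
Hence σ = E·αΔT = 110×10³ × 1747.2×10⁻⁶ = 192.2 MPa, compressive.

σ ≈ 192 MPa (compressive)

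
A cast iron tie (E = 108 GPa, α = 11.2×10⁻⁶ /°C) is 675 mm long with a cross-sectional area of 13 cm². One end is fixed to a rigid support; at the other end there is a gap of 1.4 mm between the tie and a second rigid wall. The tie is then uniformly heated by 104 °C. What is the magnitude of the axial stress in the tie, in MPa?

If the wall were absent the tie would grow by αΔT L = 11.2×10⁻⁶ × 104 × 675 = 0.7862 mm.
This is smaller than the 1.4 mm clearance, so the tie expands freely without reaching the stop — the stress is zero.

σ ≈ 0 MPa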